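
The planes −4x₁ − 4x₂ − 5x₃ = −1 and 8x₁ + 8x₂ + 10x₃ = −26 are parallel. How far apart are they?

Divide the second equation by -2 to match normals: −4x₁ − 4x₂ − 5x₃ = 13.
Both planes have normal n = (−4, −4, −5), |n| = √57. Any point on the first plane is at distance |13 − (-1)|/|n| = 14/√57 = 14√57/57 from the second.

14√57/57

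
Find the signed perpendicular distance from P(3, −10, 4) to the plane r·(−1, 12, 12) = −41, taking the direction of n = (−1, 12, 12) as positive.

-2

n·P − (-41) = -34.
|n| = 17, so the signed distance is -34/17 = -2.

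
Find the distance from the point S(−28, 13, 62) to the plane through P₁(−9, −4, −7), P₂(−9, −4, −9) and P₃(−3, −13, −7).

23/√13

P₁P₂ = (0, 0, −2) and P₁P₃ = (6, −9, 0), so a normal is n = P₁P₂ × P₁P₃ = (−18, −12, 0).
d = |(-18)·(-28) + (-12)·13 − 210| / √(324 + 144 + 0) = |138| / (6√13) = 23√13/13.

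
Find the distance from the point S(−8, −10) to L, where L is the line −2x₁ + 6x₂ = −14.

d = |(-2)·(-8) + 6·(-10) − (-14)| / √(4 + 36) = |-30|/(2√10) = 15/√10.

3√10/2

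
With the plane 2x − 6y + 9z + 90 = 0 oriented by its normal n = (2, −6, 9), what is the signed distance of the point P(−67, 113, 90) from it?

8

n·P − (-90) = 88.
|n| = 11, so the signed distance is 88/11 = 8.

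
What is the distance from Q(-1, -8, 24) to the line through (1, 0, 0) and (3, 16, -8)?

8√5

A direction vector is d = (2, 16, -8).
AP = (-2, -8, 24); AP·d = -324, |AP|² = 644, |d|² = 324.
distance² = |AP|² − (AP·d)²/|d|² = 644 − 104976/324 = 320, so the distance is 8√5.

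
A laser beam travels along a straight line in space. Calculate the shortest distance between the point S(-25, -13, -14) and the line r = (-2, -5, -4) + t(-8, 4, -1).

3√41

Direction vector d = (-8, 4, -1).
AP = (-23, -8, -10), and AP × d = (48, 57, -156).
|AP × d|² = 29889 and |d|² = 81, so the distance is √(29889/81) = √369 = 3√41.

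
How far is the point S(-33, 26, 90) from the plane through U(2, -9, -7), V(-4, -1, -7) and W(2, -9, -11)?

7

UV = (-6, 8, 0) and UW = (0, 0, -4), so a normal is n = UV × UW = (-32, -24, 0).
n = (-32, -24, 0); n·P − 152 = 280; |n| = 40; distance = 280/40 = 7.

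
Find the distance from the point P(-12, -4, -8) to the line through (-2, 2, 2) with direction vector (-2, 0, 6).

14

Direction vector d = (-2, 0, 6).
AP = (-10, -6, -10), and AP × d = (-36, 80, -12).
|AP × d|² = 7840 and |d|² = 40, so the distance is √(7840/40) = √196 = 14.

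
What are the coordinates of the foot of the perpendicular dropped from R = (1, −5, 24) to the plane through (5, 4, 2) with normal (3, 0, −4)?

The perpendicular from R has direction n = (3, 0, −4): r = (1, −5, 24) + t(3, 0, −4).
Substitute into the plane: n·(R + tn) = 7 gives -93 + 25t = 7, so t = 4.
Foot = (1, −5, 24) + 4·(3, 0, −4) = (13, −5, 8).

(13, -5, 8)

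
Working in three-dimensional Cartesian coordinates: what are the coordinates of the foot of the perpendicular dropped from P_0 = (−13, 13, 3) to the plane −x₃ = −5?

The perpendicular from P_0 has direction n = (0, 0, −1): r = (−13, 13, 3) + t(0, 0, −1).
Substitute into the plane: n·(P_0 + tn) = -5 gives -3 + 1t = -5, so t = -2.
Foot = (−13, 13, 3) + (-2)·(0, 0, −1) = (−13, 13, 5).

(-13, 13, 5)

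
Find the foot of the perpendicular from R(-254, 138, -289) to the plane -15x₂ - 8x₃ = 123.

(-254, 2451/17, -4857/17)

n = (0, -15, -8), |n|² = 289, and n·R − 123 = 119.
t = 119/289 = 7/17, so the foot is R − t·n = (-254, 138, -289) − (7/17)·(0, -15, -8) = (-254, 2451/17, -4857/17).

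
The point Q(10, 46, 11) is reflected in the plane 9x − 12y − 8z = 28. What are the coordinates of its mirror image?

n = (9, −12, −8), |n|² = 289, n·Q − 28 = -578, so t = -578/289 = -2.
Foot F = Q − (-2)·n = (28, 22, −5); the reflection is 2F − Q = (46, −2, −21).

(46, -2, -21)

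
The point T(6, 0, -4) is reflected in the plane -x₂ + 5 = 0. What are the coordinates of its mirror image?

n = (0, -1, 0), |n|² = 1, n·T − (-5) = 5, so t = 5/1 = 5.
Foot F = T − 5·n = (6, 5, -4); the reflection is 2F − T = (6, 10, -4).

(6, 10, -4)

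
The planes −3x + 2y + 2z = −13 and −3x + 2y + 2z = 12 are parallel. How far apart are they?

Both planes have normal n = (−3, 2, 2), |n| = √17. Any point on the first plane is at distance |12 − (-13)|/|n| = 25/√17 = 25√17/17 from the second.

25/√17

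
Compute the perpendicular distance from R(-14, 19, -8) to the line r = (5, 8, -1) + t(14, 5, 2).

3√34

Direction vector d = (14, 5, 2).
AP = (-19, 11, -7), and AP × d = (57, -60, -249).
|AP × d|² = 68850 and |d|² = 225, so the distance is √(68850/225) = √306 = 3√34.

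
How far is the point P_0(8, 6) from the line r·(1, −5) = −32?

d = |1·8 + (-5)·6 − (-32)| / √(1 + 25) = |10|/√26 = 5√26/13.

10/√26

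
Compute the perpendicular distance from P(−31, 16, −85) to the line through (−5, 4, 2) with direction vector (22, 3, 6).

Direction vector d = (22, 3, 6).
AP = (−26, 12, −87); AP·d = -1058, |AP|² = 8389, |d|² = 529.
distance² = |AP|² − (AP·d)²/|d|² = 8389 − 1119364/529 = 6273, so the distance is 3√697.

3√697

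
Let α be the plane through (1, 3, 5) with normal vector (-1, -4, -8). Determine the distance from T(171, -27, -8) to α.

The plane has equation n·(r − (1, 3, 5)) = 0, i.e. n·r = -53.
Then n·(171, -27, -8) - (-53) = 54.
|n| = √(1 + 16 + 64) = 9, so the distance is |54|/9 = 6.

6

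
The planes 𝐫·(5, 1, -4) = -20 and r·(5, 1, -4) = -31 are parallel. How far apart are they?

11√42/42

Both planes have normal n = (5, 1, -4), |n| = √42. Any point on the first plane is at distance |(-31) − (-20)|/|n| = 11/√42 = 11√42/42 from the second.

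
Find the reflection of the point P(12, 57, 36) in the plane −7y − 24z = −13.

(12, 29, -60)

With n = (0, −7, −24), the signed offset is (n·P − (-13))/|n|² = -1250/625 = -2.
P' = P − 2t·n = (12, 57, 36) − (-4)·(0, −7, −24) = (12, 29, −60).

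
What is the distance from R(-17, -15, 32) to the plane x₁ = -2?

n = (1, 0, 0); n·P − (-2) = -15; |n| = 1; distance = 15/1 = 15.

15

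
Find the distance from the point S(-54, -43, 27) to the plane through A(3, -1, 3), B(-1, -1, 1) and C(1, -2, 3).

7

AB = (-4, 0, -2) and AC = (-2, -1, 0), so a normal is n = AB × AC = (-2, 4, 4).
Then n·(-54, -43, 27) - 2 = 42.
|n| = √(4 + 16 + 16) = 6, so the distance is |42|/6 = 7.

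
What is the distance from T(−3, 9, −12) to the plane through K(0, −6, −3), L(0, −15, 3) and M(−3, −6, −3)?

KL = (0, −9, 6) and KM = (−3, 0, 0), so a normal is n = KL × KM = (0, −18, −27).
d = |(-18)·9 + (-27)·(-12) − 189| / √(0 + 324 + 729) = |-27| / (9√13) = 3√13/13.

3√13/13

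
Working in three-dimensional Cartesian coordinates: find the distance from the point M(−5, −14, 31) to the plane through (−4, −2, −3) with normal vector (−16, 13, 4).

4/21

The plane has equation n·(r − (−4, −2, −3)) = 0, i.e. n·r = 26.
d = |(-16)·(-5) + 13·(-14) + 4·31 − 26| / √(256 + 169 + 16) = |-4| / 21 = 4/21.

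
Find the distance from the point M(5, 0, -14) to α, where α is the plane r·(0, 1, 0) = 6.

6

n = (0, 1, 0); n·P − 6 = -6; |n| = 1; distance = 6/1 = 6.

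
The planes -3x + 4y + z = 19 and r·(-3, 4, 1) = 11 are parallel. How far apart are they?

8/√26

With common normal n = (-3, 4, 1) (|n| = √26), the distance is |19 − 11|/|n| = 8/√26.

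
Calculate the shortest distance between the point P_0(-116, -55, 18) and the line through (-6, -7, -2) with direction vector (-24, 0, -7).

2√1201

Direction vector d = (-24, 0, -7).
AP = (-110, -48, 20); AP·d = 2500, |AP|² = 14804, |d|² = 625.
distance² = |AP|² − (AP·d)²/|d|² = 14804 − 6250000/625 = 4804, so the distance is 2√1201.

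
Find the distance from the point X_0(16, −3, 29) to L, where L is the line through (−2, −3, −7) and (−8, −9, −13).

A direction vector is d = (−6, −6, −6).
AP = (18, 0, 36), and AP × d = (216, −108, −108).
|AP × d|² = 69984 and |d|² = 108, so the distance is √(69984/108) = √648 = 18√2.

18√2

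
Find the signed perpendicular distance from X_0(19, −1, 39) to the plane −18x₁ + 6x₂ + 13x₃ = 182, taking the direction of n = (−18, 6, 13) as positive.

-1

n·X_0 − 182 = -23.
|n| = 23, so the signed distance is -23/23 = -1.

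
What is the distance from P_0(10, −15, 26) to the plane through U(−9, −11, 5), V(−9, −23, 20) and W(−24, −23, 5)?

12/√57

UV = (0, −12, 15) and UW = (−15, −12, 0), so a normal is n = UV × UW = (180, −225, −180).
Then n·(10, −15, 26) − (−45) = 540.
|n| = √(32400 + 50625 + 32400) = 45√57, so the distance is |540|/(45√57) = 12/√57.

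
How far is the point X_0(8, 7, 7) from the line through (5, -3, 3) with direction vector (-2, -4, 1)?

√41

Direction vector d = (-2, -4, 1).
AP = (3, 10, 4); AP·d = -42, |AP|² = 125, |d|² = 21.
distance² = |AP|² − (AP·d)²/|d|² = 125 − 1764/21 = 41, so the distance is √41.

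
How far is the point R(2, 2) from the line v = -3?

d = |0·2 + 1·2 − (-3)| / √(0 + 1) = |5|/1 = 5.

5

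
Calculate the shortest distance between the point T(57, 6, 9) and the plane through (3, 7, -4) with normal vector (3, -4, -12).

10/13

The plane has equation n·(r − (3, 7, -4)) = 0, i.e. n·r = 29.
d = |3·57 + (-4)·6 + (-12)·9 − 29| / √(9 + 16 + 144) = |10| / 13 = 10/13.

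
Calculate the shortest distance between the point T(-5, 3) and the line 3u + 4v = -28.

The normal to the line is n = (3, 4) with |n| = 5.
|n·T − (-28)| = |-3 − (-28)| = 25, so the distance is 25/5 = 5.

5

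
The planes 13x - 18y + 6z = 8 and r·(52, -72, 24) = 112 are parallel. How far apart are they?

Divide the second equation by 4 to match normals: 13x - 18y + 6z = 28.
With common normal n = (13, -18, 6) (|n| = 23), the distance is |8 − 28|/|n| = 20/23.

20/23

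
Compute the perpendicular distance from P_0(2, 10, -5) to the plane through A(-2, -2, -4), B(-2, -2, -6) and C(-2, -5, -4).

AB = (0, 0, -2) and AC = (0, -3, 0), so a normal is n = AB × AC = (-6, 0, 0).
d = |(-6)·2 − 12| / √(36 + 0 + 0) = |-24| / 6 = 4.

4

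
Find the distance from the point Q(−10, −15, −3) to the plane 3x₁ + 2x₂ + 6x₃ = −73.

n = (3, 2, 6); n·P − (-73) = -5; |n| = 7; distance = 5/7.

5/7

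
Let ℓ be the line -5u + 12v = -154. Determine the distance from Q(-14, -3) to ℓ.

d = |(-5)·(-14) + 12·(-3) − (-154)| / √(25 + 144) = |188|/13 = 188/13.

188/13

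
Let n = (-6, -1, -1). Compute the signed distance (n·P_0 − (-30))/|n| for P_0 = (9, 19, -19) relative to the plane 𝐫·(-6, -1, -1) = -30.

n·P_0 − (-30) = -24.
|n| = √38, so the signed distance is -12√38/19.

-12√38/19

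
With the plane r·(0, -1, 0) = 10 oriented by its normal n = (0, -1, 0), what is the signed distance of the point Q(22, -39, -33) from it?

29

n·Q − 10 = 29.
|n| = 1, so the signed distance is 29/1 = 29.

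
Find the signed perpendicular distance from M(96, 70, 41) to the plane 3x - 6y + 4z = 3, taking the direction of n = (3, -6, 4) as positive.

n·M − 3 = 29.
|n| = √61, so the signed distance is 29√61/61.

29√61/61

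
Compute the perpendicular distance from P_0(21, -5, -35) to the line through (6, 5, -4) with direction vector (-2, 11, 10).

Direction vector d = (-2, 11, 10).
AP = (15, -10, -31), and AP × d = (241, -88, 145).
|AP × d|² = 86850 and |d|² = 225, so the distance is √(86850/225) = √386.

√386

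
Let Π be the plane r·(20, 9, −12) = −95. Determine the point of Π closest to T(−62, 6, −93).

The perpendicular from T has direction n = (20, 9, −12): r = (−62, 6, −93) + λ(20, 9, −12).
Substitute into the plane: n·(T + λn) = -95 gives -70 + 625λ = -95, so λ = -1/25.
Foot = (−62, 6, −93) + (-1/25)·(20, 9, −12) = (−314/5, 141/25, −2313/25).

(-314/5, 141/25, -2313/25)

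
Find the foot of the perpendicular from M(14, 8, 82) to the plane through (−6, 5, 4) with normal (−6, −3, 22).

(32, 17, 16)

n = (−6, −3, 22), |n|² = 529, and n·M − 109 = 1587.
t = 1587/529 = 3, so the foot is M − t·n = (14, 8, 82) − 3·(−6, −3, 22) = (32, 17, 16).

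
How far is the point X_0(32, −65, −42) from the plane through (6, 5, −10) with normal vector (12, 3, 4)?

2

The plane has equation n·(r − (6, 5, −10)) = 0, i.e. n·r = 47.
n = (12, 3, 4); n·P − 47 = -26; |n| = 13; distance = 26/13 = 2.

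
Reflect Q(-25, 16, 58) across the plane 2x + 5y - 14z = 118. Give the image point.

(-9, 56, -54)

With n = (2, 5, -14), the signed offset is (n·Q − 118)/|n|² = -900/225 = -4.
Q' = Q − 2t·n = (-25, 16, 58) − (-8)·(2, 5, -14) = (-9, 56, -54).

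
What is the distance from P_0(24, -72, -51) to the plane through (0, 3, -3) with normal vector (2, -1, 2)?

The plane has equation n·(r − (0, 3, -3)) = 0, i.e. n·r = -9.
d = |2·24 + (-1)·(-72) + 2·(-51) − (-9)| / √(4 + 1 + 4) = |27| / 3 = 9.

9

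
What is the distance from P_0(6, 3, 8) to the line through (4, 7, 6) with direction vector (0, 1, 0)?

Direction vector d = (0, 1, 0).
AP = (2, -4, 2); AP·d = -4, |AP|² = 24, |d|² = 1.
distance² = |AP|² − (AP·d)²/|d|² = 24 − 16/1 = 8, so the distance is 2√2.

2√2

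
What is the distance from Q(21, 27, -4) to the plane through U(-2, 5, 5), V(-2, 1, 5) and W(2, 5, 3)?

UV = (0, -4, 0) and UW = (4, 0, -2), so a normal is n = UV × UW = (8, 0, 16).
n = (8, 0, 16); n·P − 64 = 40; |n| = 8√5; distance = 40/(8√5) = √5.

√5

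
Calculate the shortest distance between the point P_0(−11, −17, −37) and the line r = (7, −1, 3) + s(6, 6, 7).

Direction vector d = (6, 6, 7).
AP = (−18, −16, −40), and AP × d = (128, −114, −12).
|AP × d|² = 29524 and |d|² = 121, so the distance is √(29524/121) = √244 = 2√61.

2√61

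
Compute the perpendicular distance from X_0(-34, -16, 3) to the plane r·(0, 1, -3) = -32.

7/√10

n = (0, 1, -3); n·P − (-32) = 7; |n| = √10; distance = 7/√10.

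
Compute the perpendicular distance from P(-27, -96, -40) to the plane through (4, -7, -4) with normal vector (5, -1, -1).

The plane has equation n·(r − (4, -7, -4)) = 0, i.e. n·r = 31.
Then n·(-27, -96, -40) - 31 = -30.
|n| = √(25 + 1 + 1) = 3√3, so the distance is |-30|/(3√3) = 10/√3.

10√3/3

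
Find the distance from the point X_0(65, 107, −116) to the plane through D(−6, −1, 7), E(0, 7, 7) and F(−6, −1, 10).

8

DE = (6, 8, 0) and DF = (0, 0, 3), so a normal is n = DE × DF = (24, −18, 0).
d = |24·65 + (-18)·107 − (-126)| / √(576 + 324 + 0) = |-240| / 30 = 8.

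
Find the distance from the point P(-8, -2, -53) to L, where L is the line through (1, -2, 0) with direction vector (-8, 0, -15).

Direction vector d = (-8, 0, -15).
AP = (-9, 0, -53); AP·d = 867, |AP|² = 2890, |d|² = 289.
distance² = |AP|² − (AP·d)²/|d|² = 2890 − 751689/289 = 289, so the distance is 17.

17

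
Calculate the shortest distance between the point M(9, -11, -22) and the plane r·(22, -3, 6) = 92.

7/23

n = (22, -3, 6); n·P − 92 = 7; |n| = 23; distance = 7/23.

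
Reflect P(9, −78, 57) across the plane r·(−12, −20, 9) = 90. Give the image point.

With n = (−12, −20, 9), the signed offset is (n·P − 90)/|n|² = 1875/625 = 3.
P' = P − 2t·n = (9, −78, 57) − 6·(−12, −20, 9) = (81, 42, 3).

(81, 42, 3)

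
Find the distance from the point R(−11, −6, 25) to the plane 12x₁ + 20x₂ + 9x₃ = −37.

2/5

Normal vector n = (12, 20, 9), and n·(−11, −6, 25) − (−37) = 10.
|n| = √(144 + 400 + 81) = 25, so the distance is |10|/25 = 2/5.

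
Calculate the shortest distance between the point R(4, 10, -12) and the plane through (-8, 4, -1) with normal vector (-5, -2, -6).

6√65/65

The plane has equation n·(r − (-8, 4, -1)) = 0, i.e. n·r = 38.
n = (-5, -2, -6); n·P − 38 = -6; |n| = √65; distance = 6/√65 = 6√65/65.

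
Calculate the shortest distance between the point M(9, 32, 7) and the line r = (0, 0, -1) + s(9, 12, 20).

4√34

Direction vector d = (9, 12, 20).
AP = (9, 32, 8); AP·d = 625, |AP|² = 1169, |d|² = 625.
distance² = |AP|² − (AP·d)²/|d|² = 1169 − 390625/625 = 544, so the distance is 4√34.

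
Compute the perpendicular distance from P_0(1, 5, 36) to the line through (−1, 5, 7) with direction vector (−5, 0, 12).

13

Direction vector d = (−5, 0, 12).
AP = (2, 0, 29), and AP × d = (0, −169, 0).
|AP × d|² = 28561 and |d|² = 169, so the distance is √(28561/169) = √169 = 13.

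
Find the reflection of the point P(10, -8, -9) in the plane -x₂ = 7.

With n = (0, -1, 0), the signed offset is (n·P − 7)/|n|² = 1/1 = 1.
P' = P − 2t·n = (10, -8, -9) − 2·(0, -1, 0) = (10, -6, -9).

(10, -6, -9)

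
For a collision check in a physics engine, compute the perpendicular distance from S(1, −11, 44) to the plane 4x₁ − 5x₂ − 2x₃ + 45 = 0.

Normal vector n = (4, −5, −2), and n·(1, −11, 44) − (−45) = 16.
|n| = √(16 + 25 + 4) = 3√5, so the distance is |16|/(3√5) = 16/(3√5).

16√5/15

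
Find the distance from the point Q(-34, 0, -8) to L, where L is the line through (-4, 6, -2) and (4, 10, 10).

A direction vector is d = (8, 4, 12).
AP = (-30, -6, -6), and AP × d = (-48, 312, -72).
|AP × d|² = 104832 and |d|² = 224, so the distance is √(104832/224) = √468 = 6√13.

6√13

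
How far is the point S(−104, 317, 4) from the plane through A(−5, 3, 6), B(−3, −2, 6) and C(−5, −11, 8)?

AB = (2, −5, 0) and AC = (0, −14, 2), so a normal is n = AB × AC = (−10, −4, −28).
Then n·(−104, 317, 4) − (−130) = −210.
|n| = √(100 + 16 + 784) = 30, so the distance is |-210|/30 = 7.

7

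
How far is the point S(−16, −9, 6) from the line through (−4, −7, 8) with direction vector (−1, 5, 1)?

Direction vector d = (−1, 5, 1).
AP = (−12, −2, −2), and AP × d = (8, 14, −62).
|AP × d|² = 4104 and |d|² = 27, so the distance is √(4104/27) = √152 = 2√38.

2√38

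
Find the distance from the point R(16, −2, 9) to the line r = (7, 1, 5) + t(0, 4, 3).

Direction vector d = (0, 4, 3).
AP = (9, −3, 4), and AP × d = (−25, −27, 36).
|AP × d|² = 2650 and |d|² = 25, so the distance is √(2650/25) = √106.

√106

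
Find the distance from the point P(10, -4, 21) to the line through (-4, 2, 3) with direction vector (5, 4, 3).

Direction vector d = (5, 4, 3).
AP = (14, -6, 18); AP·d = 100, |AP|² = 556, |d|² = 50.
distance² = |AP|² − (AP·d)²/|d|² = 556 − 10000/50 = 356, so the distance is 2√89.

2√89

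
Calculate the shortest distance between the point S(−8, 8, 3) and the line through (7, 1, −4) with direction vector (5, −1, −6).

Direction vector d = (5, −1, −6).
AP = (−15, 7, 7), and AP × d = (−35, −55, −20).
|AP × d|² = 4650 and |d|² = 62, so the distance is √(4650/62) = √75 = 5√3.

5√3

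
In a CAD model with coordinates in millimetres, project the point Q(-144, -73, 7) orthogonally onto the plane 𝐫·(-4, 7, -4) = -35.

(-1264/9, -713/9, 95/9)

n = (-4, 7, -4), |n|² = 81, and n·Q − (-35) = 72.
t = 72/81 = 8/9, so the foot is Q − t·n = (-144, -73, 7) − (8/9)·(-4, 7, -4) = (-1264/9, -713/9, 95/9).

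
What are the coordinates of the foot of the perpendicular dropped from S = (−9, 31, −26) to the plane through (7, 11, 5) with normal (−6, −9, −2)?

n = (−6, −9, −2), |n|² = 121, and n·S − (-151) = -22.
t = -22/121 = -2/11, so the foot is S − t·n = (−9, 31, −26) − (-2/11)·(−6, −9, −2) = (−111/11, 323/11, −290/11).

(-111/11, 323/11, -290/11)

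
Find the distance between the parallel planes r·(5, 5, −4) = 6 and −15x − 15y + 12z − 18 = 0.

Divide the second equation by -3 to match normals: 5x + 5y − 4z = -6.
With common normal n = (5, 5, −4) (|n| = √66), the distance is |6 − (-6)|/|n| = 12/√66 = 2√66/11.

12/√66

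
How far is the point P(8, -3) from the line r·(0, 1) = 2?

d = |0·8 + 1·(-3) − 2| / √(0 + 1) = |-5|/1 = 5.

5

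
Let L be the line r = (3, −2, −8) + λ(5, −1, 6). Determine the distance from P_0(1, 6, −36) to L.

7√6

Direction vector d = (5, −1, 6).
AP = (−2, 8, −28), and AP × d = (20, −128, −38).
|AP × d|² = 18228 and |d|² = 62, so the distance is √(18228/62) = √294 = 7√6.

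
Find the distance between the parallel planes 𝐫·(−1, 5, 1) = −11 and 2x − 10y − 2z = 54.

Divide the second equation by -2 to match normals: −x + 5y + z = -27.
Both planes have normal n = (−1, 5, 1), |n| = 3√3. Any point on the first plane is at distance |(-27) − (-11)|/|n| = 16/(3√3) from the second.

16/(3√3)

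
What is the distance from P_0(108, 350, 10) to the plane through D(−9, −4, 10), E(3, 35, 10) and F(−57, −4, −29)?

5

DE = (12, 39, 0) and DF = (−48, 0, −39), so a normal is n = DE × DF = (−1521, 468, 1872).
Then n·(108, 350, 10) − 30537 = −12285.
|n| = √(2313441 + 219024 + 3504384) = 2457, so the distance is |-12285|/2457 = 5.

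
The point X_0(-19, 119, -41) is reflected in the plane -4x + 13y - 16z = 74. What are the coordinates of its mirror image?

n = (-4, 13, -16), |n|² = 441, n·X_0 − 74 = 2205, so t = 2205/441 = 5.
Foot F = X_0 − 5·n = (1, 54, 39); the reflection is 2F − X_0 = (21, -11, 119).

(21, -11, 119)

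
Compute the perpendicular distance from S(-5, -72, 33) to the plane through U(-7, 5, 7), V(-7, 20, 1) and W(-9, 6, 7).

11√30/15

UV = (0, 15, -6) and UW = (-2, 1, 0), so a normal is n = UV × UW = (6, 12, 30).
d = |6·(-5) + 12·(-72) + 30·33 − 228| / √(36 + 144 + 900) = |-132| / (6√30) = 22/√30.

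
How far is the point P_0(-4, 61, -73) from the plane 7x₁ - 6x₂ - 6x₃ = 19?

25/11

Normal vector n = (7, -6, -6), and n·(-4, 61, -73) - 19 = 25.
|n| = √(49 + 36 + 36) = 11, so the distance is |25|/11 = 25/11.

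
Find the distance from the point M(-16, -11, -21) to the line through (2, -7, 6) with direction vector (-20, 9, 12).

Direction vector d = (-20, 9, 12).
AP = (-18, -4, -27); AP·d = 0, |AP|² = 1069, |d|² = 625.
distance² = |AP|² − (AP·d)²/|d|² = 1069 − 0/625 = 1069, so the distance is √1069.

√1069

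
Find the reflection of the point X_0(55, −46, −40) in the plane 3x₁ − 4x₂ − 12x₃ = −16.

With n = (3, −4, −12), the signed offset is (n·X_0 − (-16))/|n|² = 845/169 = 5.
X_0' = X_0 − 2t·n = (55, −46, −40) − 10·(3, −4, −12) = (25, −6, 80).

(25, -6, 80)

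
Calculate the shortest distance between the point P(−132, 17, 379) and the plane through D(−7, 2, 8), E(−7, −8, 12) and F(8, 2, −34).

DE = (0, −10, 4) and DF = (15, 0, −42), so a normal is n = DE × DF = (420, 60, 150).
Then n·(−132, 17, 379) − (−1620) = 4050.
|n| = √(176400 + 3600 + 22500) = 450, so the distance is |4050|/450 = 9.

9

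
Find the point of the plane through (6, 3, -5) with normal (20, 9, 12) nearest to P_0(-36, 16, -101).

(24, 43, -65)

The perpendicular from P_0 has direction n = (20, 9, 12): r = (-36, 16, -101) + t(20, 9, 12).
Substitute into the plane: n·(P_0 + tn) = 87 gives -1788 + 625t = 87, so t = 3.
Foot = (-36, 16, -101) + 3·(20, 9, 12) = (24, 43, -65).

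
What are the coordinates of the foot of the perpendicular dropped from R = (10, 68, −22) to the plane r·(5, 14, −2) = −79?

The perpendicular from R has direction n = (5, 14, −2): r = (10, 68, −22) + μ(5, 14, −2).
Substitute into the plane: n·(R + μn) = -79 gives 1046 + 225μ = -79, so μ = -5.
Foot = (10, 68, −22) + (-5)·(5, 14, −2) = (−15, −2, −12).

(-15, -2, -12)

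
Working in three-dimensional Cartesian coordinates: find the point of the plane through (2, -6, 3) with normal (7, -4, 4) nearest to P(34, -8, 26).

The perpendicular from P has direction n = (7, -4, 4): r = (34, -8, 26) + λ(7, -4, 4).
Substitute into the plane: n·(P + λn) = 50 gives 374 + 81λ = 50, so λ = -4.
Foot = (34, -8, 26) + (-4)·(7, -4, 4) = (6, 8, 10).

(6, 8, 10)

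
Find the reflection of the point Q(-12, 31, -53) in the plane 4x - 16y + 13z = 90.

(12, -65, 25)

With n = (4, -16, 13), the signed offset is (n·Q − 90)/|n|² = -1323/441 = -3.
Q' = Q − 2t·n = (-12, 31, -53) − (-6)·(4, -16, 13) = (12, -65, 25).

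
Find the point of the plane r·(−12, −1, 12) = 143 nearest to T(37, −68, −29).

The perpendicular from T has direction n = (−12, −1, 12): r = (37, −68, −29) + λ(−12, −1, 12).
Substitute into the plane: n·(T + λn) = 143 gives -724 + 289λ = 143, so λ = 3.
Foot = (37, −68, −29) + 3·(−12, −1, 12) = (1, −71, 7).

(1, -71, 7)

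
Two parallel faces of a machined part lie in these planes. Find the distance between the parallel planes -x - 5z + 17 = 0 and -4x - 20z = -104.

Divide the second equation by 4 to match normals: -x - 5z = -26.
With common normal n = (-1, 0, -5) (|n| = √26), the distance is |(-17) − (-26)|/|n| = 9/√26.

9√26/26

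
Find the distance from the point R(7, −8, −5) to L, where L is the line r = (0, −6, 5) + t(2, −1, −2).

3

Direction vector d = (2, −1, −2).
AP = (7, −2, −10), and AP × d = (−6, −6, −3).
|AP × d|² = 81 and |d|² = 9, so the distance is √(81/9) = √9 = 3.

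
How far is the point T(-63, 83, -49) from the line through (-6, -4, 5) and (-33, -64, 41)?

3√901

A direction vector is d = (-27, -60, 36).
AP = (-57, 87, -54); AP·d = -5625, |AP|² = 13734, |d|² = 5625.
distance² = |AP|² − (AP·d)²/|d|² = 13734 − 31640625/5625 = 8109, so the distance is 3√901.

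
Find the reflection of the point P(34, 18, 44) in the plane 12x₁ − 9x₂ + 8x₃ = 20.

(-14, 54, 12)

n = (12, −9, 8), |n|² = 289, n·P − 20 = 578, so t = 578/289 = 2.
Foot F = P − 2·n = (10, 36, 28); the reflection is 2F − P = (−14, 54, 12).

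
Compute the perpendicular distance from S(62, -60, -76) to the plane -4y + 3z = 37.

5

n = (0, -4, 3); n·P − 37 = -25; |n| = 5; distance = 25/5 = 5.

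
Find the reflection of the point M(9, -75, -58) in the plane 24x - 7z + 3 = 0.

n = (24, 0, -7), |n|² = 625, n·M − (-3) = 625, so t = 625/625 = 1.
Foot F = M − 1·n = (-15, -75, -51); the reflection is 2F − M = (-39, -75, -44).

(-39, -75, -44)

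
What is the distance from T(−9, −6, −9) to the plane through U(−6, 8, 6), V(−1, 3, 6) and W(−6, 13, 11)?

2√3/3

UV = (5, −5, 0) and UW = (0, 5, 5), so a normal is n = UV × UW = (−25, −25, 25).
d = |(-25)·(-9) + (-25)·(-6) + 25·(-9) − 100| / √(625 + 625 + 625) = |50| / (25√3) = 2/√3.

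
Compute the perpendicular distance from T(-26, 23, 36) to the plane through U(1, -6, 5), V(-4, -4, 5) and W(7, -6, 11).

UV = (-5, 2, 0) and UW = (6, 0, 6), so a normal is n = UV × UW = (12, 30, -12).
Then n·(-26, 23, 36) - (-228) = 174.
|n| = √(144 + 900 + 144) = 6√33, so the distance is |174|/(6√33) = 29/√33.

29/√33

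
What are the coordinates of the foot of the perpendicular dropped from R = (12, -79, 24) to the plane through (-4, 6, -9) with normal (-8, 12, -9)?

n = (-8, 12, -9), |n|² = 289, and n·R − 185 = -1445.
t = -1445/289 = -5, so the foot is R − t·n = (12, -79, 24) − (-5)·(-8, 12, -9) = (-28, -19, -21).

(-28, -19, -21)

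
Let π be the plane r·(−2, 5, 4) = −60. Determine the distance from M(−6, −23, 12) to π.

√5/3

n = (−2, 5, 4); n·P − (-60) = 5; |n| = 3√5; distance = 5/(3√5) = √5/3.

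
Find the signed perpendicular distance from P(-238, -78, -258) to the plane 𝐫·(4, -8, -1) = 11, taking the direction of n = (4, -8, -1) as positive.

n·P − 11 = -81.
|n| = 9, so the signed distance is -81/9 = -9.

-9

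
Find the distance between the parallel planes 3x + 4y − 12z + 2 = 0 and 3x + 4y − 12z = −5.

3/13

Both planes have normal n = (3, 4, −12), |n| = 13. Any point on the first plane is at distance |(-5) − (-2)|/|n| = 3/13 from the second.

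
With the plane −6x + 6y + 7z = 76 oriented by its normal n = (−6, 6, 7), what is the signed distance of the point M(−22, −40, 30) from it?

n·M − 76 = 26.
|n| = 11, so the signed distance is 26/11.

26/11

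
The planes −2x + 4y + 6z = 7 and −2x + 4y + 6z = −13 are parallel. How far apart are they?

With common normal n = (−2, 4, 6) (|n| = 2√14), the distance is |7 − (-13)|/|n| = 20/(2√14) = 10/√14.

5√14/7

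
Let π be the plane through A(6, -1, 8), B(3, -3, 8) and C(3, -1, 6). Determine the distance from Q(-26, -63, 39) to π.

AB = (-3, -2, 0) and AC = (-3, 0, -2), so a normal is n = AB × AC = (4, -6, -6).
n = (4, -6, -6); n·P − (-18) = 58; |n| = 2√22; distance = 58/(2√22) = 29/√22.

29/√22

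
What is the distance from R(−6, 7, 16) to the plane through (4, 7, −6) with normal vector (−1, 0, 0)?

10

The plane has equation n·(r − (4, 7, −6)) = 0, i.e. n·r = -4.
Then n·(−6, 7, 16) − (−4) = 10.
|n| = √(1 + 0 + 0) = 1, so the distance is |10|/1 = 10.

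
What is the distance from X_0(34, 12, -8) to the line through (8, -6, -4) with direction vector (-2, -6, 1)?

6√10

Direction vector d = (-2, -6, 1).
AP = (26, 18, -4); AP·d = -164, |AP|² = 1016, |d|² = 41.
distance² = |AP|² − (AP·d)²/|d|² = 1016 − 26896/41 = 360, so the distance is 6√10.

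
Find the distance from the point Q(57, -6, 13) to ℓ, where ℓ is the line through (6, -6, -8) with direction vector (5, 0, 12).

39

Direction vector d = (5, 0, 12).
AP = (51, 0, 21); AP·d = 507, |AP|² = 3042, |d|² = 169.
distance² = |AP|² − (AP·d)²/|d|² = 3042 − 257049/169 = 1521, so the distance is 39.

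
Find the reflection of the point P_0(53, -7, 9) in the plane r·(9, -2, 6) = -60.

(-37, 13, -51)

With n = (9, -2, 6), the signed offset is (n·P_0 − (-60))/|n|² = 605/121 = 5.
P_0' = P_0 − 2t·n = (53, -7, 9) − 10·(9, -2, 6) = (-37, 13, -51).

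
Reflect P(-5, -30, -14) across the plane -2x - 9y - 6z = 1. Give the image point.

(7, 24, 22)

With n = (-2, -9, -6), the signed offset is (n·P − 1)/|n|² = 363/121 = 3.
P' = P − 2t·n = (-5, -30, -14) − 6·(-2, -9, -6) = (7, 24, 22).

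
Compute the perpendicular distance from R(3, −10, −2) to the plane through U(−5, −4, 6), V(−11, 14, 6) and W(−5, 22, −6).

4/23

UV = (−6, 18, 0) and UW = (0, 26, −12), so a normal is n = UV × UW = (−216, −72, −156).
Then n·(3, −10, −2) − 432 = −48.
|n| = √(46656 + 5184 + 24336) = 276, so the distance is |-48|/276 = 4/23.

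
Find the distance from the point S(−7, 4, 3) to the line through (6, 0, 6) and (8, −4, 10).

√113

A direction vector is d = (2, −4, 4).
AP = (−13, 4, −3), and AP × d = (4, 46, 44).
|AP × d|² = 4068 and |d|² = 36, so the distance is √(4068/36) = √113.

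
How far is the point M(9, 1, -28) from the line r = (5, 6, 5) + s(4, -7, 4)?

√1049

Direction vector d = (4, -7, 4).
AP = (4, -5, -33); AP·d = -81, |AP|² = 1130, |d|² = 81.
distance² = |AP|² − (AP·d)²/|d|² = 1130 − 6561/81 = 1049, so the distance is √1049.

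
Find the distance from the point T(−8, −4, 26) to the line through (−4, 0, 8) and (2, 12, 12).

A direction vector is d = (6, 12, 4).
AP = (−4, −4, 18); AP·d = 0, |AP|² = 356, |d|² = 196.
distance² = |AP|² − (AP·d)²/|d|² = 356 − 0/196 = 356, so the distance is 2√89.

2√89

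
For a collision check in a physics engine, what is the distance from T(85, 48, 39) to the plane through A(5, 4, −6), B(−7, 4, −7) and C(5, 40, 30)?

AB = (−12, 0, −1) and AC = (0, 36, 36), so a normal is n = AB × AC = (36, 432, −432).
Then n·(85, 48, 39) − 4500 = 2448.
|n| = √(1296 + 186624 + 186624) = 612, so the distance is |2448|/612 = 4.

4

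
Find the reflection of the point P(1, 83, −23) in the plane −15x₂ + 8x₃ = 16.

(1, -67, 57)

n = (0, −15, 8), |n|² = 289, n·P − 16 = -1445, so t = -1445/289 = -5.
Foot F = P − (-5)·n = (1, 8, 17); the reflection is 2F − P = (1, −67, 57).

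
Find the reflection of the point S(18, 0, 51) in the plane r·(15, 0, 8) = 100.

(-42, 0, 19)

With n = (15, 0, 8), the signed offset is (n·S − 100)/|n|² = 578/289 = 2.
S' = S − 2t·n = (18, 0, 51) − 4·(15, 0, 8) = (-42, 0, 19).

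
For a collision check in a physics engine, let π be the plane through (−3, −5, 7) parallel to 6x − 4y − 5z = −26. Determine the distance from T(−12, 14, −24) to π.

25/√77

Parallel planes share the normal n = (6, −4, −5); since (−3, −5, 7) lies on the plane, its equation is 6x − 4y − 5z = -33.
Then n·(−12, 14, −24) − (−33) = 25.
|n| = √(36 + 16 + 25) = √77, so the distance is |25|/√77 = 25√77/77.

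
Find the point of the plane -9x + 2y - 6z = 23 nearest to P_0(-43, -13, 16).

(-25, -17, 28)

The perpendicular from P_0 has direction n = (-9, 2, -6): r = (-43, -13, 16) + λ(-9, 2, -6).
Substitute into the plane: n·(P_0 + λn) = 23 gives 265 + 121λ = 23, so λ = -2.
Foot = (-43, -13, 16) + (-2)·(-9, 2, -6) = (-25, -17, 28).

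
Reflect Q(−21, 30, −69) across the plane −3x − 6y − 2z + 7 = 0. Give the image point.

(-123/7, 258/7, -467/7)

n = (−3, −6, −2), |n|² = 49, n·Q − (-7) = 28, so t = 28/49 = 4/7.
Foot F = Q − (4/7)·n = (−135/7, 234/7, −475/7); the reflection is 2F − Q = (−123/7, 258/7, −467/7).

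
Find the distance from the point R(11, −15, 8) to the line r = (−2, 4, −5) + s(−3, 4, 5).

Direction vector d = (−3, 4, 5).
AP = (13, −19, 13); AP·d = -50, |AP|² = 699, |d|² = 50.
distance² = |AP|² − (AP·d)²/|d|² = 699 − 2500/50 = 649, so the distance is √649.

√649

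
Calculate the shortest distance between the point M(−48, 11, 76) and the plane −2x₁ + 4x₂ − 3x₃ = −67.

d = |(-2)·(-48) + 4·11 + (-3)·76 − (-67)| / √(4 + 16 + 9) = |-21| / √29 = 21/√29.

21/√29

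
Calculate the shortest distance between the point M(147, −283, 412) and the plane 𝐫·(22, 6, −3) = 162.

Normal vector n = (22, 6, −3), and n·(147, −283, 412) − 162 = 138.
|n| = √(484 + 36 + 9) = 23, so the distance is |138|/23 = 6.

6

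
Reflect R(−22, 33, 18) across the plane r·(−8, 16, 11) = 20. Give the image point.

(10, -31, -26)

With n = (−8, 16, 11), the signed offset is (n·R − 20)/|n|² = 882/441 = 2.
R' = R − 2t·n = (−22, 33, 18) − 4·(−8, 16, 11) = (10, −31, −26).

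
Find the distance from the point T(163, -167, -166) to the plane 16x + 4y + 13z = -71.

Normal vector n = (16, 4, 13), and n·(163, -167, -166) - (-71) = -147.
|n| = √(256 + 16 + 169) = 21, so the distance is |-147|/21 = 7.

7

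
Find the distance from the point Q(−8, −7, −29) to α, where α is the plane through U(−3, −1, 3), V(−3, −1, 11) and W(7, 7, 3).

10√41/41

UV = (0, 0, 8) and UW = (10, 8, 0), so a normal is n = UV × UW = (−64, 80, 0).
Then n·(−8, −7, −29) − 112 = −160.
|n| = √(4096 + 6400 + 0) = 16√41, so the distance is |-160|/(16√41) = 10√41/41.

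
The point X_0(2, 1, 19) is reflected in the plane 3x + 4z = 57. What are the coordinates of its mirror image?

(-4, 1, 11)

With n = (3, 0, 4), the signed offset is (n·X_0 − 57)/|n|² = 25/25 = 1.
X_0' = X_0 − 2t·n = (2, 1, 19) − 2·(3, 0, 4) = (-4, 1, 11).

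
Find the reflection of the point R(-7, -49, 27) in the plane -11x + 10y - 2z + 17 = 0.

(-51, -9, 19)

n = (-11, 10, -2), |n|² = 225, n·R − (-17) = -450, so t = -450/225 = -2.
Foot F = R − (-2)·n = (-29, -29, 23); the reflection is 2F − R = (-51, -9, 19).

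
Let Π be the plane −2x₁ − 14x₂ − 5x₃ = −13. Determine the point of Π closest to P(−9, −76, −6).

(1, -6, 19)

The perpendicular from P has direction n = (−2, −14, −5): r = (−9, −76, −6) + μ(−2, −14, −5).
Substitute into the plane: n·(P + μn) = -13 gives 1112 + 225μ = -13, so μ = -5.
Foot = (−9, −76, −6) + (-5)·(−2, −14, −5) = (1, −6, 19).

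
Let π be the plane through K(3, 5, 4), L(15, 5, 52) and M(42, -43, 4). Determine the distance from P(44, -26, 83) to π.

3

KL = (12, 0, 48) and KM = (39, -48, 0), so a normal is n = KL × KM = (2304, 1872, -576).
Then n·(44, -26, 83) - 13968 = -9072.
|n| = √(5308416 + 3504384 + 331776) = 3024, so the distance is |-9072|/3024 = 3.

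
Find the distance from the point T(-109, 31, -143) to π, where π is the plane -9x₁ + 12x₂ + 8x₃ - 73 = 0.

Normal vector n = (-9, 12, 8), and n·(-109, 31, -143) - 73 = 136.
|n| = √(81 + 144 + 64) = 17, so the distance is |136|/17 = 8.

8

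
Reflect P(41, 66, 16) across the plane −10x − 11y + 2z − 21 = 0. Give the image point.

(-59, -44, 36)

With n = (−10, −11, 2), the signed offset is (n·P − 21)/|n|² = -1125/225 = -5.
P' = P − 2t·n = (41, 66, 16) − (-10)·(−10, −11, 2) = (−59, −44, 36).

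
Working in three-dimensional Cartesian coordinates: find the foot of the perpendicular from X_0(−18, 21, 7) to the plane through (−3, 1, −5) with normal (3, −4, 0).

n = (3, −4, 0), |n|² = 25, and n·X_0 − (-13) = -125.
t = -125/25 = -5, so the foot is X_0 − t·n = (−18, 21, 7) − (-5)·(3, −4, 0) = (−3, 1, 7).

(-3, 1, 7)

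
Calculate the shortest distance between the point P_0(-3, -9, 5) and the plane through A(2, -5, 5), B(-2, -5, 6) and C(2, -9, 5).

5√17/17

AB = (-4, 0, 1) and AC = (0, -4, 0), so a normal is n = AB × AC = (4, 0, 16).
Then n·(-3, -9, 5) - 88 = -20.
|n| = √(16 + 0 + 256) = 4√17, so the distance is |-20|/(4√17) = 5√17/17.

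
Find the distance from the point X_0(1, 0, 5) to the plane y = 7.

Normal vector n = (0, 1, 0), and n·(1, 0, 5) − 7 = −7.
|n| = √(0 + 1 + 0) = 1, so the distance is |-7|/1 = 7.

7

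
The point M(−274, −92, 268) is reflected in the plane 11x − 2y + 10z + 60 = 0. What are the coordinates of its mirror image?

(-1326/5, -468/5, 276)

With n = (11, −2, 10), the signed offset is (n·M − (-60))/|n|² = -90/225 = -2/5.
M' = M − 2t·n = (−274, −92, 268) − (-4/5)·(11, −2, 10) = (−1326/5, −468/5, 276).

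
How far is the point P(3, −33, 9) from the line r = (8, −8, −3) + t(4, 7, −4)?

√65

Direction vector d = (4, 7, −4).
AP = (−5, −25, 12), and AP × d = (16, 28, 65).
|AP × d|² = 5265 and |d|² = 81, so the distance is √(5265/81) = √65.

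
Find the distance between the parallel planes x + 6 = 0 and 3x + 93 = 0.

25

Divide the second equation by 3 to match normals: x = -31.
With common normal n = (1, 0, 0) (|n| = 1), the distance is |(-6) − (-31)|/|n| = 25/1 = 25.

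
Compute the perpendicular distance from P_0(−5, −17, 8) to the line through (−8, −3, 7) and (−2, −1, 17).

√206

A direction vector is d = (6, 2, 10).
AP = (3, −14, 1); AP·d = 0, |AP|² = 206, |d|² = 140.
distance² = |AP|² − (AP·d)²/|d|² = 206 − 0/140 = 206, so the distance is √206.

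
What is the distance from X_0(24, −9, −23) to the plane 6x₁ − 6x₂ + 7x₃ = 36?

1/11

Normal vector n = (6, −6, 7), and n·(24, −9, −23) − 36 = 1.
|n| = √(36 + 36 + 49) = 11, so the distance is |1|/11 = 1/11.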